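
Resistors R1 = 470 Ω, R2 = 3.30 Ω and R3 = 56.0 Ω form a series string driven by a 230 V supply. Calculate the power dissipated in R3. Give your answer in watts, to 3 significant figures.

10.6 W

Series elements share the same current, so find I first, then use P = I²R.
R_total = 470 + 3.30 + 56.0 = 529.3 Ω
I = V / R_total = 230 / 529.3 = 0.4345 A
P_R3 = I² × R3 = (0.4345)² × 56.0 = 10.57 W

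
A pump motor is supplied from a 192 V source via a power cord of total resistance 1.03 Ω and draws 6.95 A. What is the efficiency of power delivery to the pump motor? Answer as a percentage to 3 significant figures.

96.3 %

The power cord carries the full 6.95 A.
P_line = I² R_line = (6.950)² × 1.03 = 49.75 W
P_source = V I = 192 × 6.950 = 1334 W; P_load = 1285 W
η = P_load / P_source = 1285 / 1334 = 0.9627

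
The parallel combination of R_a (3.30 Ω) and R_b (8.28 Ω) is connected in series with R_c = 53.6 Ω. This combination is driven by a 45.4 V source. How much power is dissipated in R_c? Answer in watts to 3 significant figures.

Reduce the parallel combination to a single R_p; the circuit then becomes R_p in series with the remaining resistor.
R_p = (3.30×8.28)/(3.30+8.28) = 2.360 Ω
R_total = R_p + 53.6 = 2.360 + 53.6 = 55.96 Ω
I = V / R_total = 45.4 / 55.96 = 0.8113 A
R_c carries the full series current, so P = I²R.
P_R_c = (0.8113)² × 53.6 = 35.28 W

35.3 W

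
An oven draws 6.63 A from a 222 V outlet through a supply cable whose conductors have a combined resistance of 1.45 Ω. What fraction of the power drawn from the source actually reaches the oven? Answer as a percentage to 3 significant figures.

The supply cable carries the full 6.63 A.
P_line = I² R_line = (6.630)² × 1.45 = 63.74 W
P_source = V I = 222 × 6.630 = 1472 W; P_load = 1408 W
η = P_load / P_source = 1408 / 1472 = 0.9567

95.7 %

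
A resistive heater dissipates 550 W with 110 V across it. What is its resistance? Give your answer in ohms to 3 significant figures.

22.0 Ω

Rearranging the power relation for the two known quantities gives R = V² / P.
R = (110)² / 550 = 22.00 Ω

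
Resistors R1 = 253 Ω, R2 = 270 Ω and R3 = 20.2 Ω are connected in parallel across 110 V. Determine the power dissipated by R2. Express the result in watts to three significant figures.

44.8 W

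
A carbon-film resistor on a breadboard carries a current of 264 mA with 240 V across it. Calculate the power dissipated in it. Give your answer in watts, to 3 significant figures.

With V and I both given, power follows immediately from P = V I.
P = 240 V × 0.2640 A = 63.36 W

63.4 W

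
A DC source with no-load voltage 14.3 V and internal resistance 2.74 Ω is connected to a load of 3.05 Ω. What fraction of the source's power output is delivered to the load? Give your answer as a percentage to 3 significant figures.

52.7 %

The source delivers εI, of which I²R reaches the load and I²r is lost; since I is common, η = R/(R+r).
η = R / (R + r) = 3.05 / (3.05 + 2.74) = 0.5268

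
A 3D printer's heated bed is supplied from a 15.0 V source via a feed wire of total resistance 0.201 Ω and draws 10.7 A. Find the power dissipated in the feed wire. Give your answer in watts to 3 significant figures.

The feed wire and load are in series, so the same current flows in both; the loss is I²R_line.
The feed wire carries the full 10.7 A.
P_line = I² R_line = (10.70)² × 0.201 = 23.01 W

23.0 W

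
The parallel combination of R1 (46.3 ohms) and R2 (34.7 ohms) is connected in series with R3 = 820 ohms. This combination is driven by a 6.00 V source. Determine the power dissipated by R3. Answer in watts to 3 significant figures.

0.0419 W

Reduce the parallel combination to a single R_p; the circuit then becomes R_p in series with the remaining resistor.
R_p = (46.3×34.7)/(46.3+34.7) = 19.83 Ω
R_total = R_p + 820 = 19.83 + 820 = 839.8 Ω
I = V / R_total = 6.00 / 839.8 = 0.007144 A
R3 carries the full series current, so P = I²R.
P_R3 = (0.007144)² × 820 = 0.04185 W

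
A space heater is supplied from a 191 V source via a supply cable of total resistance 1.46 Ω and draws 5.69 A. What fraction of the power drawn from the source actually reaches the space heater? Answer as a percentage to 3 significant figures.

The supply cable carries the full 5.69 A.
P_line = I² R_line = (5.690)² × 1.46 = 47.27 W
P_source = V I = 191 × 5.690 = 1087 W; P_load = 1040 W
η = P_load / P_source = 1040 / 1087 = 0.9565

95.7 %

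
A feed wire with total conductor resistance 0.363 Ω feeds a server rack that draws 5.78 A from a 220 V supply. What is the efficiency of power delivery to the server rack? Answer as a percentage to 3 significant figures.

The feed wire carries the full 5.78 A.
P_line = I² R_line = (5.780)² × 0.363 = 12.13 W
P_source = V I = 220 × 5.780 = 1272 W; P_load = 1259 W
η = P_load / P_source = 1259 / 1272 = 0.9905

99.0 %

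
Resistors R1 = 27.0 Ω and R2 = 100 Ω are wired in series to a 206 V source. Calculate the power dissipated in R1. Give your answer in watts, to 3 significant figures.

71.0 W

Since the resistors are in series they all carry the loop current I = V/R_total; the power in any one is I²R.
R_total = 27.0 + 100 = 127.0 Ω
I = V / R_total = 206 / 127.0 = 1.622 A
P_R1 = I² × R1 = (1.622)² × 27.0 = 71.04 W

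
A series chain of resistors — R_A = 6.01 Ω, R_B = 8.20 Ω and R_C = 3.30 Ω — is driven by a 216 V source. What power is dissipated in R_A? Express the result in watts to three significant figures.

Every series element carries the same I. Get I from the total resistance, then P = I² × R_A.
R_total = 6.01 + 8.20 + 3.30 = 17.51 Ω
I = V / R_total = 216 / 17.51 = 12.34 A
P_R_A = I² × R_A = (12.34)² × 6.01 = 914.6 W

915 W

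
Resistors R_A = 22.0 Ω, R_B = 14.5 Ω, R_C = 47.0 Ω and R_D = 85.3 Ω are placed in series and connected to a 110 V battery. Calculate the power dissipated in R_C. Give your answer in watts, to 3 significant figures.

In a series string the same current flows through every resistor — find that current, then P = I²R for the one we want.
R_total = 22.0 + 14.5 + 47.0 + 85.3 = 168.8 Ω
I = V / R_total = 110 / 168.8 = 0.6517 A
P_R_C = I² × R_C = (0.6517)² × 47.0 = 19.96 W

20.0 W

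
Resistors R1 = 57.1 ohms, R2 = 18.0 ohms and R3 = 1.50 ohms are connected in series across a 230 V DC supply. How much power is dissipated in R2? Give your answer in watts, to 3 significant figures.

In a series string the same current flows through every resistor — find that current, then P = I²R for the one we want.
R_total = 57.1 + 18.0 + 1.50 = 76.60 Ω
I = V / R_total = 230 / 76.60 = 3.003 A
P_R2 = I² × R2 = (3.003)² × 18.0 = 162.3 W

162 W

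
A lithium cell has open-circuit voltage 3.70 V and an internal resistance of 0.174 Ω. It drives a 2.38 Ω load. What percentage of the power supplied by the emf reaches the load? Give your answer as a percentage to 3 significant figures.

The source delivers εI, of which I²R reaches the load and I²r is lost; since I is common, η = R/(R+r).
η = R / (R + r) = 2.38 / (2.38 + 0.174) = 0.9319

93.2 %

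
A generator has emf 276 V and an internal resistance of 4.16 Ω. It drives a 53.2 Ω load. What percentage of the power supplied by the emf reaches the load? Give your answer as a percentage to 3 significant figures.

Both r and R carry the same current, so the power split is just the resistance split: η = R/(R+r).
η = R / (R + r) = 53.2 / (53.2 + 4.16) = 0.9275

92.7 %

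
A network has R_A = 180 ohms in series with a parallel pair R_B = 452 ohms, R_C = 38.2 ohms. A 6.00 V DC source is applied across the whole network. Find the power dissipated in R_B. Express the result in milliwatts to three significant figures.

2.13 mW

First combine the parallel branches into one equivalent R_p, then R_A + R_p is a series pair.
R_p = (452×38.2)/(452+38.2) = 35.22 Ω
R_total = 180 + 35.22 = 215.2 Ω
I = V / R_total = 6.00 / 215.2 = 0.02788 A
Voltage across the parallel pair: V_p = I × R_p = 0.02788 × 35.22 = 0.9820 V
R_B sees V_p directly, so P = V_p² / R_B.
P_R_B = (0.9820)² / 452 = 0.002133 W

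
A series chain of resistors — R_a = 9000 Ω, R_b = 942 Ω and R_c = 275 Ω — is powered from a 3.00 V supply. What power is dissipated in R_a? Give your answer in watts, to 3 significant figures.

0.000776 W

Series elements share the same current, so find I first, then use P = I²R.
R_total = 9000 + 942 + 275 = 10220 Ω
I = V / R_total = 3.00 / 10220 = 0.0002936 A
P_R_a = I² × R_a = (0.0002936)² × 9000 = 0.0007760 W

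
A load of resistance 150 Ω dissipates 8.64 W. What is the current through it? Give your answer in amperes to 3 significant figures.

0.240 A

Rearranging the power relation for the two known quantities gives I = √(P / R).
I = √(8.64 / 150) = 0.2400 A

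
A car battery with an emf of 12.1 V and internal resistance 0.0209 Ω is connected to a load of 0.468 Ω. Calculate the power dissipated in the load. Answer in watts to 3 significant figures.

Load and internal resistance form a series loop — compute the loop current, then the load power via I²R.
I = ε / (r + R) = 12.1 / (0.0209 + 0.468) = 24.75 A
P_load = I² R = (24.75)² × 0.468 = 286.7 W

287 W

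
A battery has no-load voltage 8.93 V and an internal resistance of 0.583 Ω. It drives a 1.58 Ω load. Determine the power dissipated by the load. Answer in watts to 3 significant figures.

Load and internal resistance form a series loop — compute the loop current, then the load power via I²R.
I = ε / (r + R) = 8.93 / (0.583 + 1.58) = 4.129 A
P_load = I² R = (4.129)² × 1.58 = 26.93 W

26.9 W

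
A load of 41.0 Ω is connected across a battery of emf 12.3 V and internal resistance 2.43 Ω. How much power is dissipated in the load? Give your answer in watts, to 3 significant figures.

Find the circuit current first, then P = I²R for the load (series elements share I).
I = ε / (r + R) = 12.3 / (2.43 + 41.0) = 0.2832 A
P_load = I² R = (0.2832)² × 41.0 = 3.289 W

3.29 W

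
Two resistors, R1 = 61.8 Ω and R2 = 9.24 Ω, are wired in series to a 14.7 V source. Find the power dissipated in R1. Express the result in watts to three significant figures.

Every series element carries the same I. Get I from the total resistance, then P = I² × R1.
R_total = 61.8 + 9.24 = 71.04 Ω
I = V / R_total = 14.7 / 71.04 = 0.2069 A
P_R1 = I² × R1 = (0.2069)² × 61.8 = 2.646 W

2.65 W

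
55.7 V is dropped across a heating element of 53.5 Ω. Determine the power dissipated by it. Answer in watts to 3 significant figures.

58.0 W

V and R are stated; P = V²/R avoids computing the current.
P = (55.7 V)² / 53.5 Ω = 57.99 W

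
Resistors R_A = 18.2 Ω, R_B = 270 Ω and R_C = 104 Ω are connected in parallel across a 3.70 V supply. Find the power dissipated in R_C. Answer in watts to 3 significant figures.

The supply voltage appears across each parallel branch — just use P = V²/R_C.
P_R_C = V² / R_C = (3.70)² / 104 Ω = 0.1316 W

0.132 W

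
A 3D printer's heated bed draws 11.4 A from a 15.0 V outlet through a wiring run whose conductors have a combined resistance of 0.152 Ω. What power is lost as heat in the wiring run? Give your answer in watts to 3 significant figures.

19.8 W

Only the current and the line resistance are needed for the I²R loss.
The wiring run carries the full 11.4 A.
P_line = I² R_line = (11.40)² × 0.152 = 19.75 W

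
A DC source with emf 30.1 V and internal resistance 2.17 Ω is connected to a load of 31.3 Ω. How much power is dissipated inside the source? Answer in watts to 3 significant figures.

1.76 W

r is in series with the load, so it carries the full circuit current — the loss in it is I²r.
I = ε / (r + R) = 30.1 / (2.17 + 31.3) = 0.8993 A
P_int = I² r = (0.8993)² × 2.17 = 1.755 W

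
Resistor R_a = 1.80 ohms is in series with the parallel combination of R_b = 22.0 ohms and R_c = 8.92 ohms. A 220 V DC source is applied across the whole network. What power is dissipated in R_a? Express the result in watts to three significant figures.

1310 W

Collapse R_b‖R_c to a single equivalent, reducing the network to two series elements.
R_p = (22.0×8.92)/(22.0+8.92) = 6.347 Ω
R_total = 1.80 + 6.347 = 8.147 Ω
I = V / R_total = 220 / 8.147 = 27.00 A
All the current flows through R_a; use P = I²R.
P_R_a = (27.00)² × 1.80 = 1313 W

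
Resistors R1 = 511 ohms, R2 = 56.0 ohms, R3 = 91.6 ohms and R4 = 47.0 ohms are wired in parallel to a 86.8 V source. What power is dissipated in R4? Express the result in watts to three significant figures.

160 W

R4 sits directly across the source, so P = V²/R with V = 86.8 V.
P_R4 = V² / R4 = (86.8)² / 47.0 Ω = 160.3 W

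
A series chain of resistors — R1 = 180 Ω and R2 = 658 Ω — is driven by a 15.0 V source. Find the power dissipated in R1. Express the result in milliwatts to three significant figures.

Every series element carries the same I. Get I from the total resistance, then P = I² × R1.
R_total = 180 + 658 = 838.0 Ω
I = V / R_total = 15.0 / 838.0 = 0.01790 A
P_R1 = I² × R1 = (0.01790)² × 180 = 0.05767 W

57.7 mW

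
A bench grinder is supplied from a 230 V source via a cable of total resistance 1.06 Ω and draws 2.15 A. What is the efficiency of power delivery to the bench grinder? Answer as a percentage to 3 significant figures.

The cable carries the full 2.15 A.
P_line = I² R_line = (2.150)² × 1.06 = 4.900 W
P_source = V I = 230 × 2.150 = 494.5 W; P_load = 489.6 W
η = P_load / P_source = 489.6 / 494.5 = 0.9901

99.0 %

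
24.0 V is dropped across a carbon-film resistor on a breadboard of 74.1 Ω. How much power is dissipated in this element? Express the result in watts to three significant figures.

7.77 W

We know the drop across the element and its resistance — P = V²/R, one step.
P = (24.0 V)² / 74.1 Ω = 7.773 W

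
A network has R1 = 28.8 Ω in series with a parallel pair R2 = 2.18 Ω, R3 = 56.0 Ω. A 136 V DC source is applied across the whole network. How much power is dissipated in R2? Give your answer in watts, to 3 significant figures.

Collapse R2‖R3 to a single equivalent, reducing the network to two series elements.
R_p = (2.18×56.0)/(2.18+56.0) = 2.098 Ω
R_total = 28.8 + 2.098 = 30.90 Ω
I = V / R_total = 136 / 30.90 = 4.402 A
Voltage across the parallel pair: V_p = I × R_p = 4.402 × 2.098 = 9.236 V
With V_p across R2, its power is V_p²/R2.
P_R2 = (9.236)² / 2.18 = 39.13 W

39.1 W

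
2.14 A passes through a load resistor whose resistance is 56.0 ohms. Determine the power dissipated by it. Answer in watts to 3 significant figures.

256 W

Current and resistance are given, so P = I²R is the direct form.
P = (2.140 A)² × 56.0 Ω = 256.5 W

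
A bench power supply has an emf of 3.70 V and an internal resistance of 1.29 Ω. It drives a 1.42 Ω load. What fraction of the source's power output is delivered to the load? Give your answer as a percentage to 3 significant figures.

52.4 %

η = P_load/(P_load+P_int) = I²R/(I²R+I²r) = R/(R+r) — the I² cancels for series elements.
η = R / (R + r) = 1.42 / (1.42 + 1.29) = 0.5240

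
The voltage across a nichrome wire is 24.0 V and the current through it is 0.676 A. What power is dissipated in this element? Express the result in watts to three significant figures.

With V and I both given, power follows immediately from P = V I.
P = 24.0 V × 0.6760 A = 16.22 W

16.2 W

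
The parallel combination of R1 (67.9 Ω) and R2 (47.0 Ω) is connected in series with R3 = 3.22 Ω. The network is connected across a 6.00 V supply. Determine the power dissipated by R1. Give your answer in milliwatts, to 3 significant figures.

Collapse the R1‖R2 pair into one equivalent R_p; then R_p and R3 form a series string.
R_p = (67.9×47.0)/(67.9+47.0) = 27.77 Ω
R_total = R_p + 3.22 = 27.77 + 3.22 = 30.99 Ω
I = V / R_total = 6.00 / 30.99 = 0.1936 A
Voltage across the parallel pair: V_p = I × R_p = 0.1936 × 27.77 = 5.377 V
Use P = V²/R for R1 with V = V_p.
P_R1 = (5.377)² / 67.9 = 0.4258 W

426 mW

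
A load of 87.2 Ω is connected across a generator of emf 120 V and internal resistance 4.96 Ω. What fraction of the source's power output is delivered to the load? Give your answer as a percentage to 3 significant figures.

Both r and R carry the same current, so the power split is just the resistance split: η = R/(R+r).
η = R / (R + r) = 87.2 / (87.2 + 4.96) = 0.9462

94.6 %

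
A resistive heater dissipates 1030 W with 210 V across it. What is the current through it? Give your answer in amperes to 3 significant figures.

The two known quantities fix the third via I = P / V.
I = 1030 / 210 = 4.905 A

4.90 A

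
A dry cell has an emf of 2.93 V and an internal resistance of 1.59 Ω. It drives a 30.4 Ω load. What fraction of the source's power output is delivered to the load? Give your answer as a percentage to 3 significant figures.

95.0 %

Efficiency is P_load / P_total. With a series r and R sharing the same I, P = I²R for each, so η = R/(R+r).
η = R / (R + r) = 30.4 / (30.4 + 1.59) = 0.9503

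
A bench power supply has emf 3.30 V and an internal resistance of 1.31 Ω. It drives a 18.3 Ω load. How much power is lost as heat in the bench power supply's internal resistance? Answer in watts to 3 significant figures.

r is in series with the load, so it carries the full circuit current — the loss in it is I²r.
I = ε / (r + R) = 3.30 / (1.31 + 18.3) = 0.1683 A
P_int = I² r = (0.1683)² × 1.31 = 0.03710 W

0.0371 W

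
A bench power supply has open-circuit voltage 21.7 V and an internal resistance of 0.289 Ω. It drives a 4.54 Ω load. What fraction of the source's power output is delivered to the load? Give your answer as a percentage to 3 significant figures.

The source delivers εI, of which I²R reaches the load and I²r is lost; since I is common, η = R/(R+r).
η = R / (R + r) = 4.54 / (4.54 + 0.289) = 0.9402

94.0 %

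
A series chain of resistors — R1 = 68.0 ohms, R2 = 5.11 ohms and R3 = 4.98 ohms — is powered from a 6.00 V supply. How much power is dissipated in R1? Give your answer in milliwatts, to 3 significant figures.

In a series string the same current flows through every resistor — find that current, then P = I²R for the one we want.
R_total = 68.0 + 5.11 + 4.98 = 78.09 Ω
I = V / R_total = 6.00 / 78.09 = 0.07683 A
P_R1 = I² × R1 = (0.07683)² × 68.0 = 0.4014 W

401 mW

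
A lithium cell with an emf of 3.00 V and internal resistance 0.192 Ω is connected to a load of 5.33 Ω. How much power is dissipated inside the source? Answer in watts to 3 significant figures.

0.0567 W

Internal loss is I²r, with I set by the total series resistance r+R.
I = ε / (r + R) = 3.00 / (0.192 + 5.33) = 0.5433 A
P_int = I² r = (0.5433)² × 0.192 = 0.05667 W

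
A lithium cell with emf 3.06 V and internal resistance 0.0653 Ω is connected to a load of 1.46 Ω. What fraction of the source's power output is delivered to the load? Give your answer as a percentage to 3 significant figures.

95.7 %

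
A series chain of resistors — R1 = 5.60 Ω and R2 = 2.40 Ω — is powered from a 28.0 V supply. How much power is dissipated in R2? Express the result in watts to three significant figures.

29.4 W

In a series string the same current flows through every resistor — find that current, then P = I²R for the one we want.
R_total = 5.60 + 2.40 = 8.000 Ω
I = V / R_total = 28.0 / 8.000 = 3.500 A
P_R2 = I² × R2 = (3.500)² × 2.40 = 29.40 W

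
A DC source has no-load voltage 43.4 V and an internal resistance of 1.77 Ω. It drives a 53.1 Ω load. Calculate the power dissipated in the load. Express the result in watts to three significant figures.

With r and R in series, I = ε/(r+R); the load dissipates I²R.
I = ε / (r + R) = 43.4 / (1.77 + 53.1) = 0.7910 A
P_load = I² R = (0.7910)² × 53.1 = 33.22 W

33.2 W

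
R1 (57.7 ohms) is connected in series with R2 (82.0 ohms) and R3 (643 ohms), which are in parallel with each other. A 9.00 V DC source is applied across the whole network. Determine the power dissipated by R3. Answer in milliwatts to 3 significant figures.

Reduce the parallel pair to R_p first; the network is then a simple series string.
R_p = (82.0×643)/(82.0+643) = 72.73 Ω
R_total = 57.7 + 72.73 = 130.4 Ω
I = V / R_total = 9.00 / 130.4 = 0.06900 A
Voltage across the parallel pair: V_p = I × R_p = 0.06900 × 72.73 = 5.018 V
R3 is across V_p, so use P = V²/R for that branch.
P_R3 = (5.018)² / 643 = 0.03917 W

39.2 mW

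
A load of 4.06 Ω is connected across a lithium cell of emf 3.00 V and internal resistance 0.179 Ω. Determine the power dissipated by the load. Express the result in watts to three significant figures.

2.03 W

Find the circuit current first, then P = I²R for the load (series elements share I).
I = ε / (r + R) = 3.00 / (0.179 + 4.06) = 0.7077 A
P_load = I² R = (0.7077)² × 4.06 = 2.033 W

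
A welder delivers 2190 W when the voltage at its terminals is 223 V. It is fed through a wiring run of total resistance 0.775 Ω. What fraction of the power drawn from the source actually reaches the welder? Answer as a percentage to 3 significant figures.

96.7 %

I = P / V = 2190 / 223 = 9.821 A through the wiring run.
P_line = I² R_line = (9.821)² × 0.775 = 74.74 W
P_source = P_load + P_line = 2190 + 74.74 = 2265 W
η = P_load / P_source = 2190 / 2265 = 0.9670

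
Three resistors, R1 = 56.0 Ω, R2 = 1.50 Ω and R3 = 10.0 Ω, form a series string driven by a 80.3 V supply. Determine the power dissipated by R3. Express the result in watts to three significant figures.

Every series element carries the same I. Get I from the total resistance, then P = I² × R3.
R_total = 56.0 + 1.50 + 10.0 = 67.50 Ω
I = V / R_total = 80.3 / 67.50 = 1.190 A
P_R3 = I² × R3 = (1.190)² × 10.0 = 14.15 W

14.2 W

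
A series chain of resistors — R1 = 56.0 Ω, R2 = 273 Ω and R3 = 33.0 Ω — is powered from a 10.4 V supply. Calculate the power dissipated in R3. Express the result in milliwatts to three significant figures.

The current is common to all series resistors; compute it, then apply P = I²R for the target.
R_total = 56.0 + 273 + 33.0 = 362.0 Ω
I = V / R_total = 10.4 / 362.0 = 0.02873 A
P_R3 = I² × R3 = (0.02873)² × 33.0 = 0.02724 W

27.2 mW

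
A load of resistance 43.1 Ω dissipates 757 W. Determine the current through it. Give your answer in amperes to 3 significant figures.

From P = V I = I²R = V²/R, with the two given quantities we get I = √(P / R).
I = √(757 / 43.1) = 4.191 A

4.19 A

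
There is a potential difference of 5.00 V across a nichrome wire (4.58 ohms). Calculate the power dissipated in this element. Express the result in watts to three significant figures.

We know the drop across the element and its resistance — P = V²/R, one step.
P = (5.00 V)² / 4.58 Ω = 5.459 W

5.46 W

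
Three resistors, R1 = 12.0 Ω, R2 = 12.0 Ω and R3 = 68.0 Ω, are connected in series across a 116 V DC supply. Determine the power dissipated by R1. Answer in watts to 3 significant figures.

19.1 W

In a series string the same current flows through every resistor — find that current, then P = I²R for the one we want.
R_total = 12.0 + 12.0 + 68.0 = 92.00 Ω
I = V / R_total = 116 / 92.00 = 1.261 A
P_R1 = I² × R1 = (1.261)² × 12.0 = 19.08 W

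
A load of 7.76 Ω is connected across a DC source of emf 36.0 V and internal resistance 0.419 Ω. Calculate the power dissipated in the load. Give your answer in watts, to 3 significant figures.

150 W

With r and R in series, I = ε/(r+R); the load dissipates I²R.
I = ε / (r + R) = 36.0 / (0.419 + 7.76) = 4.402 A
P_load = I² R = (4.402)² × 7.76 = 150.3 W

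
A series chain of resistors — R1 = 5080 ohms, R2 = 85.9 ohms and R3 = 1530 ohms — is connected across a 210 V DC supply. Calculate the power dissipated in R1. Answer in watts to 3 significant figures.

5.00 W

The current is common to all series resistors; compute it, then apply P = I²R for the target.
R_total = 5080 + 85.9 + 1530 = 6696 Ω
I = V / R_total = 210 / 6696 = 0.03136 A
P_R1 = I² × R1 = (0.03136)² × 5080 = 4.997 W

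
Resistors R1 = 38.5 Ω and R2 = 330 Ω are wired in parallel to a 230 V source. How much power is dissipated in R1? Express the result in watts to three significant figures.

1370 W

Every branch has 230 V across it, so for R1 the power is simply V²/R.
P_R1 = V² / R1 = (230)² / 38.5 Ω = 1374 W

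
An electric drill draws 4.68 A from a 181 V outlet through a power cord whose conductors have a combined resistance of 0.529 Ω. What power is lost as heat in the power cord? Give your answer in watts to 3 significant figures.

11.6 W

Line loss is just I²R for the cable — we know both I and R_line directly.
The power cord carries the full 4.68 A.
P_line = I² R_line = (4.680)² × 0.529 = 11.59 W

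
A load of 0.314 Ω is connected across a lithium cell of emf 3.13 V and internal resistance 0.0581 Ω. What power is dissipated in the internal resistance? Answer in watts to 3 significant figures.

4.11 W

The internal resistance carries the same current as the load; P_int = I²r.
I = ε / (r + R) = 3.13 / (0.0581 + 0.314) = 8.412 A
P_int = I² r = (8.412)² × 0.0581 = 4.111 W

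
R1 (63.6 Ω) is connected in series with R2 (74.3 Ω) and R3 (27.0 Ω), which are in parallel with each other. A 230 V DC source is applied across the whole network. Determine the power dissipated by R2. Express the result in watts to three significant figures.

Collapse R2‖R3 to a single equivalent, reducing the network to two series elements.
R_p = (74.3×27.0)/(74.3+27.0) = 19.80 Ω
R_total = 63.6 + 19.80 = 83.40 Ω
I = V / R_total = 230 / 83.40 = 2.758 A
Voltage across the parallel pair: V_p = I × R_p = 2.758 × 19.80 = 54.61 V
R2 sees V_p directly, so P = V_p² / R2.
P_R2 = (54.61)² / 74.3 = 40.14 W

40.1 W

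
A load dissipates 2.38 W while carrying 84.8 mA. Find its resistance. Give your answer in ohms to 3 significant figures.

The two known quantities fix the third via R = P / I².
R = 2.38 / (0.08480)² = 331.0 Ω

331 Ω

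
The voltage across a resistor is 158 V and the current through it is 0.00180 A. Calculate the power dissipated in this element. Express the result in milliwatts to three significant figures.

284 mW

Both the voltage across and the current through the element are known, so P = V I applies directly.
P = 158 V × 0.001800 A = 0.2844 W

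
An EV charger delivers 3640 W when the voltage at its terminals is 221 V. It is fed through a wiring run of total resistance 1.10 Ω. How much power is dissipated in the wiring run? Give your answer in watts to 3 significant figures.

The wiring run and load are in series, so the same current flows in both; the loss is I²R_line.
I = P / V = 3640 / 221 = 16.47 A through the wiring run.
P_line = I² R_line = (16.47)² × 1.10 = 298.4 W

298 W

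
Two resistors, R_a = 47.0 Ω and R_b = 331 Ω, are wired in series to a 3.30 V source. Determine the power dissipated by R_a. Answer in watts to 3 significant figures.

The current is common to all series resistors; compute it, then apply P = I²R for the target.
R_total = 47.0 + 331 = 378.0 Ω
I = V / R_total = 3.30 / 378.0 = 0.008730 A
P_R_a = I² × R_a = (0.008730)² × 47.0 = 0.003582 W

0.00358 W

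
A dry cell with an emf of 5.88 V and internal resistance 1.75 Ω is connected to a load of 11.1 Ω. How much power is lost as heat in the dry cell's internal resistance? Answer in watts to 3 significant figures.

0.366 W

r is in series with the load, so it carries the full circuit current — the loss in it is I²r.
I = ε / (r + R) = 5.88 / (1.75 + 11.1) = 0.4576 A
P_int = I² r = (0.4576)² × 1.75 = 0.3664 W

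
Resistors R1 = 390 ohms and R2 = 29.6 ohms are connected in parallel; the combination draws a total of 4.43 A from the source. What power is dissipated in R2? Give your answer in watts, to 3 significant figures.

Only the total current is stated, so first find the parallel equivalent to get the voltage across the combination.
1/R_eq = 1/390 + 1/29.6 ⇒ R_eq = 27.51 Ω
V = I_total × R_eq = 4.430 × 27.51 = 121.9 V
P_R2 = V² / R2 = (121.9)² / 29.6 = 501.8 W

502 W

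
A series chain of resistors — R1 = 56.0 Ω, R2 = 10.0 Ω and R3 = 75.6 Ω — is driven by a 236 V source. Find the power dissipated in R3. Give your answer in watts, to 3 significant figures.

210 W

Series elements share the same current, so find I first, then use P = I²R.
R_total = 56.0 + 10.0 + 75.6 = 141.6 Ω
I = V / R_total = 236 / 141.6 = 1.667 A
P_R3 = I² × R3 = (1.667)² × 75.6 = 210.0 W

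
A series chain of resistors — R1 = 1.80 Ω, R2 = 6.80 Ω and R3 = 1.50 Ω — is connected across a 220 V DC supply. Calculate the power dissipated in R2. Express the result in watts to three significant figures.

Series elements share the same current, so find I first, then use P = I²R.
R_total = 1.80 + 6.80 + 1.50 = 10.10 Ω
I = V / R_total = 220 / 10.10 = 21.78 A
P_R2 = I² × R2 = (21.78)² × 6.80 = 3226 W

3230 W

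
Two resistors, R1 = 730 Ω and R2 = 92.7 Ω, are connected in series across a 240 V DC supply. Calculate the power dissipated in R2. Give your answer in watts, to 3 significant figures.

Every series element carries the same I. Get I from the total resistance, then P = I² × R2.
R_total = 730 + 92.7 = 822.7 Ω
I = V / R_total = 240 / 822.7 = 0.2917 A
P_R2 = I² × R2 = (0.2917)² × 92.7 = 7.889 W

7.89 W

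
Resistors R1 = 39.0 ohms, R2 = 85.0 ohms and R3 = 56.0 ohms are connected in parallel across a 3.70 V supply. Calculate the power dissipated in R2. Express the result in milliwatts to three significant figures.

Parallel branches share the same voltage; P = V²/R gives the branch power in one step.
P_R2 = V² / R2 = (3.70)² / 85.0 Ω = 0.1611 W

161 mW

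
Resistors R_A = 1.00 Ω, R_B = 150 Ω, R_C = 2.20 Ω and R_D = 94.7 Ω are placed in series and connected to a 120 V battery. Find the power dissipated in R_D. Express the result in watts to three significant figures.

Series elements share the same current, so find I first, then use P = I²R.
R_total = 1.00 + 150 + 2.20 + 94.7 = 247.9 Ω
I = V / R_total = 120 / 247.9 = 0.4841 A
P_R_D = I² × R_D = (0.4841)² × 94.7 = 22.19 W

22.2 W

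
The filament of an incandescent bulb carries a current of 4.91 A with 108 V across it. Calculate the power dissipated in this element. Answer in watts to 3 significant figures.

530 W

V and I are known directly — P = V I, no intermediate step needed.
P = 108 V × 4.910 A = 530.3 W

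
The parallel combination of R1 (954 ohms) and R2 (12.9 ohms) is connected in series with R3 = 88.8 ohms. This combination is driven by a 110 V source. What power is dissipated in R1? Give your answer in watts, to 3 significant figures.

0.199 W

Reduce the parallel combination to a single R_p; the circuit then becomes R_p in series with the remaining resistor.
R_p = (954×12.9)/(954+12.9) = 12.73 Ω
R_total = R_p + 88.8 = 12.73 + 88.8 = 101.5 Ω
I = V / R_total = 110 / 101.5 = 1.083 A
Voltage across the parallel pair: V_p = I × R_p = 1.083 × 12.73 = 13.79 V
R1 has V_p across it, so P = V_p²/R1.
P_R1 = (13.79)² / 954 = 0.1993 W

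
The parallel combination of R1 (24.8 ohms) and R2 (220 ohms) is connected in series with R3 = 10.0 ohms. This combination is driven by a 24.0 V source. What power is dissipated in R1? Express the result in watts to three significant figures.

11.1 W

First find R_p for the parallel pair, then treat R_p + R3 as a series loop.
R_p = (24.8×220)/(24.8+220) = 22.29 Ω
R_total = R_p + 10.0 = 22.29 + 10.0 = 32.29 Ω
I = V / R_total = 24.0 / 32.29 = 0.7433 A
Voltage across the parallel pair: V_p = I × R_p = 0.7433 × 22.29 = 16.57 V
R1 has V_p across it, so P = V_p²/R1.
P_R1 = (16.57)² / 24.8 = 11.07 W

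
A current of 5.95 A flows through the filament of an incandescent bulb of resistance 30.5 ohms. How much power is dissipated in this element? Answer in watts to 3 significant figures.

1080 W

Current and resistance are given, so P = I²R is the direct form.
P = (5.950 A)² × 30.5 Ω = 1080 W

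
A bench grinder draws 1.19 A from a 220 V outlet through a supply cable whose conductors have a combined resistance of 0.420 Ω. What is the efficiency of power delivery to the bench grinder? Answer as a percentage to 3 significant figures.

99.8 %

The supply cable carries the full 1.19 A.
P_line = I² R_line = (1.190)² × 0.420 = 0.5948 W
P_source = V I = 220 × 1.190 = 261.8 W; P_load = 261.2 W
η = P_load / P_source = 261.2 / 261.8 = 0.9977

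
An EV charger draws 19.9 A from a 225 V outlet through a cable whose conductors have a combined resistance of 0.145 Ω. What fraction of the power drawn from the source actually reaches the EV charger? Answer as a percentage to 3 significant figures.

98.7 %

The cable carries the full 19.9 A.
P_line = I² R_line = (19.90)² × 0.145 = 57.42 W
P_source = V I = 225 × 19.90 = 4478 W; P_load = 4420 W
η = P_load / P_source = 4420 / 4478 = 0.9872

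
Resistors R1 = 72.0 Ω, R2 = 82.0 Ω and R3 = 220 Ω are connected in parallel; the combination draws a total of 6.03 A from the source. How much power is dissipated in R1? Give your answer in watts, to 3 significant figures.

538 W

Parallel branches share V, not I — compute V via R_eq, then use V²/R for the target branch.
1/R_eq = 1/72.0 + 1/82.0 + 1/220 ⇒ R_eq = 32.65 Ω
V = I_total × R_eq = 6.030 × 32.65 = 196.9 V
P_R1 = V² / R1 = (196.9)² / 72.0 = 538.3 W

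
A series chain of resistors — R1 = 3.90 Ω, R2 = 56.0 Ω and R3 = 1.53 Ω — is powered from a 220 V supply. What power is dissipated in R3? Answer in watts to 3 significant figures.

In a series string the same current flows through every resistor — find that current, then P = I²R for the one we want.
R_total = 3.90 + 56.0 + 1.53 = 61.43 Ω
I = V / R_total = 220 / 61.43 = 3.581 A
P_R3 = I² × R3 = (3.581)² × 1.53 = 19.62 W

19.6 W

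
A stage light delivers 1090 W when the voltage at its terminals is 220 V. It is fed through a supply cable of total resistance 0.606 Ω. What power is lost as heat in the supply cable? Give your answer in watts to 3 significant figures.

Line loss is just I²R for the cable — we know both I and R_line directly.
I = P / V = 1090 / 220 = 4.955 A through the supply cable.
P_line = I² R_line = (4.955)² × 0.606 = 14.88 W

14.9 W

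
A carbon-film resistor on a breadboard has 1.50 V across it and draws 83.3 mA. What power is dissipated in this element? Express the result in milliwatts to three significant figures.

125 mW

Both the voltage across and the current through the element are known, so P = V I applies directly.
P = 1.50 V × 0.08330 A = 0.1250 W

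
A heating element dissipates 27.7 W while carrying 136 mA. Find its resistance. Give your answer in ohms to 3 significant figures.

The two known quantities fix the third via R = P / I².
R = 27.7 / (0.1360)² = 1498 Ω

1500 Ω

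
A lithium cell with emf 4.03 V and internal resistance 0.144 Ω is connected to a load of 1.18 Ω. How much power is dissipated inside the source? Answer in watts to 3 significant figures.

The internal resistance carries the same current as the load; P_int = I²r.
I = ε / (r + R) = 4.03 / (0.144 + 1.18) = 3.044 A
P_int = I² r = (3.044)² × 0.144 = 1.334 W

1.33 W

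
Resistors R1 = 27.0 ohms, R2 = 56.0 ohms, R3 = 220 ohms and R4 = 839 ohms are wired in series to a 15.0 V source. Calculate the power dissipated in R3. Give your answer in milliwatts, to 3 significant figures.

Every series element carries the same I. Get I from the total resistance, then P = I² × R3.
R_total = 27.0 + 56.0 + 220 + 839 = 1142 Ω
I = V / R_total = 15.0 / 1142 = 0.01313 A
P_R3 = I² × R3 = (0.01313)² × 220 = 0.03796 W

38.0 mW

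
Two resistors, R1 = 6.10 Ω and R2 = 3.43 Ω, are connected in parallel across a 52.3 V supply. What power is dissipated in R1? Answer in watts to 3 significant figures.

448 W

The supply voltage appears across each parallel branch — just use P = V²/R1.
P_R1 = V² / R1 = (52.3)² / 6.10 Ω = 448.4 W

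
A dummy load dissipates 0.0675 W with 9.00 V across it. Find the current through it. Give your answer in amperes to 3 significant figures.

0.00750 A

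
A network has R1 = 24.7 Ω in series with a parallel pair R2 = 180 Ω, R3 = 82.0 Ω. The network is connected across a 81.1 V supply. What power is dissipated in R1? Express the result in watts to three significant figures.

Collapse R2‖R3 to a single equivalent, reducing the network to two series elements.
R_p = (180×82.0)/(180+82.0) = 56.34 Ω
R_total = 24.7 + 56.34 = 81.04 Ω
I = V / R_total = 81.1 / 81.04 = 1.001 A
R1 is in the main series path, so its power is I²R1.
P_R1 = (1.001)² × 24.7 = 24.74 W

24.7 W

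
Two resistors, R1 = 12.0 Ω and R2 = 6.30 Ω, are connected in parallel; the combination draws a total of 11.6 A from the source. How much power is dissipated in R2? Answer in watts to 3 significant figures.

365 W

We need the common branch voltage; get it from I_total × R_eq, then P = V²/R for the branch.
1/R_eq = 1/12.0 + 1/6.30 ⇒ R_eq = 4.131 Ω
V = I_total × R_eq = 11.60 × 4.131 = 47.92 V
P_R2 = V² / R2 = (47.92)² / 6.30 = 364.5 W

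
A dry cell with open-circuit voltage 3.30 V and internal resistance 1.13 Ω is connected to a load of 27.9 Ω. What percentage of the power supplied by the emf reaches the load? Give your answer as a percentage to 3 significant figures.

Efficiency is P_load / P_total. With a series r and R sharing the same I, P = I²R for each, so η = R/(R+r).
η = R / (R + r) = 27.9 / (27.9 + 1.13) = 0.9611

96.1 %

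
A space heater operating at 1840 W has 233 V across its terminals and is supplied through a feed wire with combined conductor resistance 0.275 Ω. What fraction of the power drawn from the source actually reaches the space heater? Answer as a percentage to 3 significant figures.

I = P / V = 1840 / 233 = 7.897 A through the feed wire.
P_line = I² R_line = (7.897)² × 0.275 = 17.15 W
P_source = P_load + P_line = 1840 + 17.15 = 1857 W
η = P_load / P_source = 1840 / 1857 = 0.9908

99.1 %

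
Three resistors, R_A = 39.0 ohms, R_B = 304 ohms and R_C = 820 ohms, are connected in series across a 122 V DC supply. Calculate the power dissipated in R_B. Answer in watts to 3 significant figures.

3.35 W

In a series string the same current flows through every resistor — find that current, then P = I²R for the one we want.
R_total = 39.0 + 304 + 820 = 1163 Ω
I = V / R_total = 122 / 1163 = 0.1049 A
P_R_B = I² × R_B = (0.1049)² × 304 = 3.345 W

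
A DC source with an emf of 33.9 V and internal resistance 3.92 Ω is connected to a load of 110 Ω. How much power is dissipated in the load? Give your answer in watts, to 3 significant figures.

9.74 W

Load and internal resistance form a series loop — compute the loop current, then the load power via I²R.
I = ε / (r + R) = 33.9 / (3.92 + 110) = 0.2976 A
P_load = I² R = (0.2976)² × 110 = 9.741 W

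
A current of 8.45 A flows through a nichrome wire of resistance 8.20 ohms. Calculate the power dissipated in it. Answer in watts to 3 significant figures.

Knowing I and R, the power is just I²R — no need to find V first.
P = (8.450 A)² × 8.20 Ω = 585.5 W

586 W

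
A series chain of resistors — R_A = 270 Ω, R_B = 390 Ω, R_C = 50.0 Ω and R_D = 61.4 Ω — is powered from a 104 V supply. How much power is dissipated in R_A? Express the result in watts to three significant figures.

4.91 W

The current is common to all series resistors; compute it, then apply P = I²R for the target.
R_total = 270 + 390 + 50.0 + 61.4 = 771.4 Ω
I = V / R_total = 104 / 771.4 = 0.1348 A
P_R_A = I² × R_A = (0.1348)² × 270 = 4.908 W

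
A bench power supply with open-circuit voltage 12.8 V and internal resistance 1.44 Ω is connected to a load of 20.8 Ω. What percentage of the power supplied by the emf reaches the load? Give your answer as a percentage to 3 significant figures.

Both r and R carry the same current, so the power split is just the resistance split: η = R/(R+r).
η = R / (R + r) = 20.8 / (20.8 + 1.44) = 0.9353

93.5 %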